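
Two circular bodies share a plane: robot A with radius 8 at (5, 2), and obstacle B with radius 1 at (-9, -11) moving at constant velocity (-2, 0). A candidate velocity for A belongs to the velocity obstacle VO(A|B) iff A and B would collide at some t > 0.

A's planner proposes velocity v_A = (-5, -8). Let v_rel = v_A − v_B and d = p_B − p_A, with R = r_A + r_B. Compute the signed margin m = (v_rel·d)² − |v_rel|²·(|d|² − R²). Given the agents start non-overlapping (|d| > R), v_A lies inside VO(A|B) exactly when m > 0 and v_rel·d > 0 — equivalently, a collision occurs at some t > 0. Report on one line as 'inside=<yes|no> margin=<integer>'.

d = (-14, -13),  |d|² = 365;  R = 8+1 = 9,  c = 365−9² = 284
v_rel = (-3, -8),  |v_rel|² = 73;  v_rel·d = (-3)·(-14) + (-8)·(-13) = 146
73·t² − 292·t + 284 = 0  ⇒  m = 146² − 73·284 = 584
m = 584 > 0,  v_rel·d = 146 > 0  ⇒  inside

inside=yes margin=584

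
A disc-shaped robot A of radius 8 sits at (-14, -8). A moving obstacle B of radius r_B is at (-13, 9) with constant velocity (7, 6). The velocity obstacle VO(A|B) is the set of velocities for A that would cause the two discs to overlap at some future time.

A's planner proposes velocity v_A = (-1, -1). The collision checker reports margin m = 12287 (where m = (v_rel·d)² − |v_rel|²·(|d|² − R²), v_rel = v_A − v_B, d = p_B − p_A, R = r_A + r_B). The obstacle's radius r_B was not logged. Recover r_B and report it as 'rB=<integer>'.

m = 12287
d = (1, 17);  v_rel = (-8, -7),  |v_rel|² = 113
v_rel×d = (-8)·(17) − (-7)·(1) = -129
since m = R²·113 − (-129)²:  R² = (16641 + 12287) / 113 = 256
R = √256 = 16  ⇒  r_B = 16 − 8 = 8

rB=8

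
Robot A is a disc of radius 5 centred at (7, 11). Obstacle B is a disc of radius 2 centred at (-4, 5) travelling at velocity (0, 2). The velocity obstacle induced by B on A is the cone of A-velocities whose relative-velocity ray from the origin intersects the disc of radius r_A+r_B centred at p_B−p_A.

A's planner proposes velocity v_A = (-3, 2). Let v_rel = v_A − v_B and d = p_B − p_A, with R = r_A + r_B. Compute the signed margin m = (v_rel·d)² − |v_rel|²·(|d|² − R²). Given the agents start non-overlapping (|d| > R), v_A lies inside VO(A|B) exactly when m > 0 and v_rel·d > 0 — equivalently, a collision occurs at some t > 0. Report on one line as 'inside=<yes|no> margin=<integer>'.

d = (-11, -6),  |d|² = 157;  R = 5+2 = 7,  c = 157−7² = 108
v_rel = (-3, 0),  |v_rel|² = 9;  v_rel·d = (-3)·(-11) + (0)·(-6) = 33
9·t² − 66·t + 108 = 0  ⇒  m = 33² − 9·108 = 117
m = 117 > 0,  v_rel·d = 33 > 0  ⇒  inside

inside=yes margin=117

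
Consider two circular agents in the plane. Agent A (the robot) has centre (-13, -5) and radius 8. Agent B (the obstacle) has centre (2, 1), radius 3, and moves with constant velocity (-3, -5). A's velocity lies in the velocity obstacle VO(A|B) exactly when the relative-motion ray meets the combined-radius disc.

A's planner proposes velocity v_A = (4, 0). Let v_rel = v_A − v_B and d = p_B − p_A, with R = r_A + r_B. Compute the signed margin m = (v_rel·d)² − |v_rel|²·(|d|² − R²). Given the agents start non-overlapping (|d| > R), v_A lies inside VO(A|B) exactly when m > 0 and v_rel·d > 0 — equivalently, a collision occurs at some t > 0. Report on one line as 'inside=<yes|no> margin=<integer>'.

d = (15, 6),  |d|² = 261;  R = 8+3 = 11,  c = 261−11² = 140
v_rel = (7, 5),  |v_rel|² = 74;  v_rel·d = (7)·(15) + (5)·(6) = 135
74·t² − 270·t + 140 = 0  ⇒  m = 135² − 74·140 = 7865
m = 7865 > 0,  v_rel·d = 135 > 0  ⇒  inside

inside=yes margin=7865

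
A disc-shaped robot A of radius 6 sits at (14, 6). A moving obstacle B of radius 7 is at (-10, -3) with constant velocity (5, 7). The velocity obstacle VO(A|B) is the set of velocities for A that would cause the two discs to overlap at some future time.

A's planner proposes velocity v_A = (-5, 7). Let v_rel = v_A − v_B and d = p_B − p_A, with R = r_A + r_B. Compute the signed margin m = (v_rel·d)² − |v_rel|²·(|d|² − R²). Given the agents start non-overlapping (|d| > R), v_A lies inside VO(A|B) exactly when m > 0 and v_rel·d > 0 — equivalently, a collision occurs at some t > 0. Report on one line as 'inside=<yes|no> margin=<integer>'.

d = (-24, -9),  |d|² = 657;  R = 6+7 = 13,  c = 657−13² = 488
v_rel = (-10, 0),  |v_rel|² = 100;  v_rel·d = (-10)·(-24) + (0)·(-9) = 240
100·t² − 480·t + 488 = 0  ⇒  m = 240² − 100·488 = 8800
m = 8800 > 0,  v_rel·d = 240 > 0  ⇒  inside

inside=yes margin=8800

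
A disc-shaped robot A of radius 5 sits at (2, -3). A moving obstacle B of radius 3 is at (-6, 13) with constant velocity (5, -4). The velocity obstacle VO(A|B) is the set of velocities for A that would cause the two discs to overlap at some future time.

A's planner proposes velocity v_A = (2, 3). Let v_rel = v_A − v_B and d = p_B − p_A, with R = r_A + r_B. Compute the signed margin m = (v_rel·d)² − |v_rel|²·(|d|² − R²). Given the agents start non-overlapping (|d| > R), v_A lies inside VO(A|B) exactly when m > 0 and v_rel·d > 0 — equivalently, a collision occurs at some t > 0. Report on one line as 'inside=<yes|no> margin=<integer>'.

d = (-8, 16),  |d|² = 320;  R = 5+3 = 8,  c = 320−8² = 256
v_rel = (-3, 7),  |v_rel|² = 58;  v_rel·d = (-3)·(-8) + (7)·(16) = 136
58·t² − 272·t + 256 = 0  ⇒  m = 136² − 58·256 = 3648
m = 3648 > 0,  v_rel·d = 136 > 0  ⇒  inside

inside=yes margin=3648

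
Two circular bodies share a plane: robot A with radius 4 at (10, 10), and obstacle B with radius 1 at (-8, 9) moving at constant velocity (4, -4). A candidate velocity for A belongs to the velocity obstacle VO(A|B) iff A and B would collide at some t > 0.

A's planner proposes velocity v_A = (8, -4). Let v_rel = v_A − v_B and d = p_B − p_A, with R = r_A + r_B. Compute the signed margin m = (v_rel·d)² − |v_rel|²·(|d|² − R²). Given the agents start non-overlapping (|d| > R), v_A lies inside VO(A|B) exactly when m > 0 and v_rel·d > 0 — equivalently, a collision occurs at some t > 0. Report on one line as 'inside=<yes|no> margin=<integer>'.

d = (-18, -1),  |d|² = 325;  R = 4+1 = 5,  c = 325−5² = 300
v_rel = (4, 0),  |v_rel|² = 16;  v_rel·d = (4)·(-18) + (0)·(-1) = -72
16·t² + 144·t + 300 = 0  ⇒  m = (-72)² − 16·300 = 384
m = 384 > 0,  v_rel·d = -72 < 0  ⇒  outside

inside=no margin=384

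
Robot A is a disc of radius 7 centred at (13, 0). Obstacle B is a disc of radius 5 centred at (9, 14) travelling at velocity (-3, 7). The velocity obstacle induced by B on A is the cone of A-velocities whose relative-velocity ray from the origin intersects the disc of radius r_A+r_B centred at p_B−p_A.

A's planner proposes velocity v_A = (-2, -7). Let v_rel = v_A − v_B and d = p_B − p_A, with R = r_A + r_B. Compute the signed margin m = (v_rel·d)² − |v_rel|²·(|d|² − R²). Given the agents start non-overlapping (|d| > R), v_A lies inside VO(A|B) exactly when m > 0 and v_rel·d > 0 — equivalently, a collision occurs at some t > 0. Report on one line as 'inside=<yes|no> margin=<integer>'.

d = (-4, 14),  |d|² = 212;  R = 7+5 = 12,  c = 212−12² = 68
v_rel = (1, -14),  |v_rel|² = 197;  v_rel·d = (1)·(-4) + (-14)·(14) = -200
197·t² + 400·t + 68 = 0  ⇒  m = (-200)² − 197·68 = 26604
m = 26604 > 0,  v_rel·d = -200 < 0  ⇒  outside

inside=no margin=26604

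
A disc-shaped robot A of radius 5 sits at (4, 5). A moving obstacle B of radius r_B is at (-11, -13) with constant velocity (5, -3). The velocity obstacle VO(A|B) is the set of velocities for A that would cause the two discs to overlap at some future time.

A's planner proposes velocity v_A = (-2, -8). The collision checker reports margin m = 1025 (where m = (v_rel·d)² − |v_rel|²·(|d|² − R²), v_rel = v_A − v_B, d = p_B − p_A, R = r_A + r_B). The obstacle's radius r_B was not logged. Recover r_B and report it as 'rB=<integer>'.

m = 1025
d = (-15, -18);  v_rel = (-7, -5),  |v_rel|² = 74
v_rel×d = (-7)·(-18) − (-5)·(-15) = 51
since m = R²·74 − 51²:  R² = (2601 + 1025) / 74 = 49
R = √49 = 7  ⇒  r_B = 7 − 5 = 2

rB=2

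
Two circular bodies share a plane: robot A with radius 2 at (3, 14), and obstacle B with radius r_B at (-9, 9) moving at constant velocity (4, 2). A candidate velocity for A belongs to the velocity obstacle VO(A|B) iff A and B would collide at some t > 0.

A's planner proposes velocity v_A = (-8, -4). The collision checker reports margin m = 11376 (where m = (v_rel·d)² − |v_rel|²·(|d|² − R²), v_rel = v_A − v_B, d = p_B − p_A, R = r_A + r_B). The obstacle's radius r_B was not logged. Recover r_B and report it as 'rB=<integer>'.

m = 11376
d = (-12, -5);  v_rel = (-12, -6),  |v_rel|² = 180
v_rel×d = (-12)·(-5) − (-6)·(-12) = -12
since m = R²·180 − (-12)²:  R² = (144 + 11376) / 180 = 64
R = √64 = 8  ⇒  r_B = 8 − 2 = 6

rB=6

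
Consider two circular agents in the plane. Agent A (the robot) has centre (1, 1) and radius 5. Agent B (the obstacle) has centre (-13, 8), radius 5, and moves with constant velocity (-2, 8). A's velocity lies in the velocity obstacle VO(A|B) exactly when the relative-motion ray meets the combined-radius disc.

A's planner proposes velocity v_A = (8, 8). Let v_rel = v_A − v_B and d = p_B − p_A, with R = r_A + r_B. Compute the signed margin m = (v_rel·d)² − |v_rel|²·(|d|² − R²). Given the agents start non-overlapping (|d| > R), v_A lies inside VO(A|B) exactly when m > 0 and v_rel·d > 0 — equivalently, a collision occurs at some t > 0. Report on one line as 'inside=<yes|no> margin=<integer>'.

d = (-14, 7),  |d|² = 245;  R = 5+5 = 10,  c = 245−10² = 145
v_rel = (10, 0),  |v_rel|² = 100;  v_rel·d = (10)·(-14) + (0)·(7) = -140
100·t² + 280·t + 145 = 0  ⇒  m = (-140)² − 100·145 = 5100
m = 5100 > 0,  v_rel·d = -140 < 0  ⇒  outside

inside=no margin=5100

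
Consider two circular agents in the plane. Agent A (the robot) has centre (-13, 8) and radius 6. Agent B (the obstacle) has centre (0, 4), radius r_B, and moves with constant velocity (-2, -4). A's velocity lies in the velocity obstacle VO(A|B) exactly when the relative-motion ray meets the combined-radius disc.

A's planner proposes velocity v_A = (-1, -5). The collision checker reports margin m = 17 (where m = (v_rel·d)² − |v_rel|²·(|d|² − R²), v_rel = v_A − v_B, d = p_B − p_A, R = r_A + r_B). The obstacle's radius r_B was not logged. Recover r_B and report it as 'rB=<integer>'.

m = 17
d = (13, -4);  v_rel = (1, -1),  |v_rel|² = 2
v_rel×d = (1)·(-4) − (-1)·(13) = 9
since m = R²·2 − 9²:  R² = (81 + 17) / 2 = 49
R = √49 = 7  ⇒  r_B = 7 − 6 = 1

rB=1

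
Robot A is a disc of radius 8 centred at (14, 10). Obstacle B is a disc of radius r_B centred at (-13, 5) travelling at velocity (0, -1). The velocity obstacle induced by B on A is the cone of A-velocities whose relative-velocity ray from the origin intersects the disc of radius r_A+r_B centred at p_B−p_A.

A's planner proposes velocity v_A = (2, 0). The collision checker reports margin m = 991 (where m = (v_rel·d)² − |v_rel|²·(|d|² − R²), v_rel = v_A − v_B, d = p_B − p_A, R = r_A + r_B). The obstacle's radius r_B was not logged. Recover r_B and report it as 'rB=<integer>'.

m = 991
d = (-27, -5);  v_rel = (2, 1),  |v_rel|² = 5
v_rel×d = (2)·(-5) − (1)·(-27) = 17
since m = R²·5 − 17²:  R² = (289 + 991) / 5 = 256
R = √256 = 16  ⇒  r_B = 16 − 8 = 8

rB=8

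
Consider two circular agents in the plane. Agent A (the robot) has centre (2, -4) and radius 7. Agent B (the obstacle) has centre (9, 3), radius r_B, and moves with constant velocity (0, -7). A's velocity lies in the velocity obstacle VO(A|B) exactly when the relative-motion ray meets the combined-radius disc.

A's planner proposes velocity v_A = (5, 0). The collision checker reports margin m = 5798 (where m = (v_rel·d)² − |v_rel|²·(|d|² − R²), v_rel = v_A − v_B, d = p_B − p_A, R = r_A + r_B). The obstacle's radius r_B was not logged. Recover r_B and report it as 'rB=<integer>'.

m = 5798
d = (7, 7);  v_rel = (5, 7),  |v_rel|² = 74
v_rel×d = (5)·(7) − (7)·(7) = -14
since m = R²·74 − (-14)²:  R² = (196 + 5798) / 74 = 81
R = √81 = 9  ⇒  r_B = 9 − 7 = 2

rB=2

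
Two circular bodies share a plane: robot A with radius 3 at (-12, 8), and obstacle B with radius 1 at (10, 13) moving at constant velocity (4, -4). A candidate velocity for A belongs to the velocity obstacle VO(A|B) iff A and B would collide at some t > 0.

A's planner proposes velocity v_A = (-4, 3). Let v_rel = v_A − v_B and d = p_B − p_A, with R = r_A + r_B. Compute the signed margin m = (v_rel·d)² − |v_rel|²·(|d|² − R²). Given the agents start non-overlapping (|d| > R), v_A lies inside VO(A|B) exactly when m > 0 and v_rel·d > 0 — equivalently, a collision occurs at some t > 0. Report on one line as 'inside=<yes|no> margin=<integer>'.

d = (22, 5),  |d|² = 509;  R = 3+1 = 4,  c = 509−4² = 493
v_rel = (-8, 7),  |v_rel|² = 113;  v_rel·d = (-8)·(22) + (7)·(5) = -141
113·t² + 282·t + 493 = 0  ⇒  m = (-141)² − 113·493 = -35828
m = -35828 < 0,  v_rel·d = -141 < 0  ⇒  outside

inside=no margin=-35828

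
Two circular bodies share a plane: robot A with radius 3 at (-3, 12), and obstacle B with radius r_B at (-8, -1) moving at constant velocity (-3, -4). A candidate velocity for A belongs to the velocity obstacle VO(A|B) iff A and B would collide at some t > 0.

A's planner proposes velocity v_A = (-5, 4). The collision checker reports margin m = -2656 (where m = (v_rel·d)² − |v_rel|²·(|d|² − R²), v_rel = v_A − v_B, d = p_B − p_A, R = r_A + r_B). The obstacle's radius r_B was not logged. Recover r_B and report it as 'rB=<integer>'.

m = -2656
d = (-5, -13);  v_rel = (-2, 8),  |v_rel|² = 68
v_rel×d = (-2)·(-13) − (8)·(-5) = 66
since m = R²·68 − 66²:  R² = (4356 + -2656) / 68 = 25
R = √25 = 5  ⇒  r_B = 5 − 3 = 2

rB=2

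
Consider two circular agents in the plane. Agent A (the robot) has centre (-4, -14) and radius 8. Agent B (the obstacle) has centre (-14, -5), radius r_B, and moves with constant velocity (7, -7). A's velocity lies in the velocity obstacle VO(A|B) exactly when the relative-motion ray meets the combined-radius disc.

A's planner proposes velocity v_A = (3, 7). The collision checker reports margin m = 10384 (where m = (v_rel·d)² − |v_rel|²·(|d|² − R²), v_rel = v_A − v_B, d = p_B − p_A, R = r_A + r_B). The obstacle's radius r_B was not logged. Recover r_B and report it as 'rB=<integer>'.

m = 10384
d = (-10, 9);  v_rel = (-4, 14),  |v_rel|² = 212
v_rel×d = (-4)·(9) − (14)·(-10) = 104
since m = R²·212 − 104²:  R² = (10816 + 10384) / 212 = 100
R = √100 = 10  ⇒  r_B = 10 − 8 = 2

rB=2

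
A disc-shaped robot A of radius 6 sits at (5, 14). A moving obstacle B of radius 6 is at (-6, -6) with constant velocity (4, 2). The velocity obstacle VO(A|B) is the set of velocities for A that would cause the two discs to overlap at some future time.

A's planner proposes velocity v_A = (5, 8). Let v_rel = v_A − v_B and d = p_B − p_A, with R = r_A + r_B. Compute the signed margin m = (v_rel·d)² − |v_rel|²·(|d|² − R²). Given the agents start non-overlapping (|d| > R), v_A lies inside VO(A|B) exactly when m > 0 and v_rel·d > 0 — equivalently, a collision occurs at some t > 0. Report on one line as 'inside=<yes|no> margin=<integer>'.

d = (-11, -20),  |d|² = 521;  R = 6+6 = 12,  c = 521−12² = 377
v_rel = (1, 6),  |v_rel|² = 37;  v_rel·d = (1)·(-11) + (6)·(-20) = -131
37·t² + 262·t + 377 = 0  ⇒  m = (-131)² − 37·377 = 3212
m = 3212 > 0,  v_rel·d = -131 < 0  ⇒  outside

inside=no margin=3212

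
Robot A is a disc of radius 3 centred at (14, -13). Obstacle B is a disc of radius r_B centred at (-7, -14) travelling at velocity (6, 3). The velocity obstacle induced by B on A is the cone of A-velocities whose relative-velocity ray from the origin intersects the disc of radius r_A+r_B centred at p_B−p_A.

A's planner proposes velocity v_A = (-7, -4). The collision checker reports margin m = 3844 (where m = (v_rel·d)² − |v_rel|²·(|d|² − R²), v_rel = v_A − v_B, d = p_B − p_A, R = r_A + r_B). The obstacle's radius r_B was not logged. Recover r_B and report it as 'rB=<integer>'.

m = 3844
d = (-21, -1);  v_rel = (-13, -7),  |v_rel|² = 218
v_rel×d = (-13)·(-1) − (-7)·(-21) = -134
since m = R²·218 − (-134)²:  R² = (17956 + 3844) / 218 = 100
R = √100 = 10  ⇒  r_B = 10 − 3 = 7

rB=7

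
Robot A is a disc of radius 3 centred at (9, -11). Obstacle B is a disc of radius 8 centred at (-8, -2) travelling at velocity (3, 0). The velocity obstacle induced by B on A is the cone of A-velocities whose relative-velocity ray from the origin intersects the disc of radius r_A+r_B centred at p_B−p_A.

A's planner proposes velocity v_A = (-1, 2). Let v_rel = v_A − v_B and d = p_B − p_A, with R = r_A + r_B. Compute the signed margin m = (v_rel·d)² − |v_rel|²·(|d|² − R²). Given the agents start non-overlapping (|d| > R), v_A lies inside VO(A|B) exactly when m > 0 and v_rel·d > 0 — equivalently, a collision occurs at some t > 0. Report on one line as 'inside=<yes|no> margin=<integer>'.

d = (-17, 9),  |d|² = 370;  R = 3+8 = 11,  c = 370−11² = 249
v_rel = (-4, 2),  |v_rel|² = 20;  v_rel·d = (-4)·(-17) + (2)·(9) = 86
20·t² − 172·t + 249 = 0  ⇒  m = 86² − 20·249 = 2416
m = 2416 > 0,  v_rel·d = 86 > 0  ⇒  inside

inside=yes margin=2416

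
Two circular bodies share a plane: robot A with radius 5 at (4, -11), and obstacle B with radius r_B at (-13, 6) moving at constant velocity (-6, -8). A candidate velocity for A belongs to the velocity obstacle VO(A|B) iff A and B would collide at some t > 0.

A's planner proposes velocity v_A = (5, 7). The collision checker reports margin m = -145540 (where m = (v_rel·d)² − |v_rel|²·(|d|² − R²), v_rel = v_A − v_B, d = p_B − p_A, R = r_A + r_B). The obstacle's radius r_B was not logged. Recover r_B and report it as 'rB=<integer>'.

m = -145540
d = (-17, 17);  v_rel = (11, 15),  |v_rel|² = 346
v_rel×d = (11)·(17) − (15)·(-17) = 442
since m = R²·346 − 442²:  R² = (195364 + -145540) / 346 = 144
R = √144 = 12  ⇒  r_B = 12 − 5 = 7

rB=7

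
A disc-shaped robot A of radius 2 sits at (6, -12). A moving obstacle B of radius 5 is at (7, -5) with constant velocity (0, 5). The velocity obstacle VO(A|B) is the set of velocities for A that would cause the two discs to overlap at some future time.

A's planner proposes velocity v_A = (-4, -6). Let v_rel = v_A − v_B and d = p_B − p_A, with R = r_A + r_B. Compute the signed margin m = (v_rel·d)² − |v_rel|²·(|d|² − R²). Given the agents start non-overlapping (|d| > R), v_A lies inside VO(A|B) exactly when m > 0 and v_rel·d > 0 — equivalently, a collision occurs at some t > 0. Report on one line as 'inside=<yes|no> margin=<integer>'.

d = (1, 7),  |d|² = 50;  R = 2+5 = 7,  c = 50−7² = 1
v_rel = (-4, -11),  |v_rel|² = 137;  v_rel·d = (-4)·(1) + (-11)·(7) = -81
137·t² + 162·t + 1 = 0  ⇒  m = (-81)² − 137·1 = 6424
m = 6424 > 0,  v_rel·d = -81 < 0  ⇒  outside

inside=no margin=6424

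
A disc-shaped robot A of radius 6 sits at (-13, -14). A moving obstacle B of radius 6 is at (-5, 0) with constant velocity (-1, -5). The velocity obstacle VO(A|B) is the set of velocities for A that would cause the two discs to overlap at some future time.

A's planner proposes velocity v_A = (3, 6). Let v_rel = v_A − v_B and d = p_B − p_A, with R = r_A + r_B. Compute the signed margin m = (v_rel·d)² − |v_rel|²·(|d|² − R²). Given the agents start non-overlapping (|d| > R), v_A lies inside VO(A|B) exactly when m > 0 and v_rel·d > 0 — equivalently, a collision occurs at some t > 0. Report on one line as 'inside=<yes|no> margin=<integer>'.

d = (8, 14),  |d|² = 260;  R = 6+6 = 12,  c = 260−12² = 116
v_rel = (4, 11),  |v_rel|² = 137;  v_rel·d = (4)·(8) + (11)·(14) = 186
137·t² − 372·t + 116 = 0  ⇒  m = 186² − 137·116 = 18704
m = 18704 > 0,  v_rel·d = 186 > 0  ⇒  inside

inside=yes margin=18704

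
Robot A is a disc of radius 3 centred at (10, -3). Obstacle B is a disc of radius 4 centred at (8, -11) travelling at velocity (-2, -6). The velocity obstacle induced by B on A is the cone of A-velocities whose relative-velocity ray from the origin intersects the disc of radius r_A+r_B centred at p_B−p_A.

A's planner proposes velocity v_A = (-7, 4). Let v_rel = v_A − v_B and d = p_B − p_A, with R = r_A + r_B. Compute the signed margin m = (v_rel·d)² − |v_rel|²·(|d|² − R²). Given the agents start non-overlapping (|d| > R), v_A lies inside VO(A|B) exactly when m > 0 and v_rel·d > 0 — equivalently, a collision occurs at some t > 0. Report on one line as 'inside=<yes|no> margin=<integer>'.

d = (-2, -8),  |d|² = 68;  R = 3+4 = 7,  c = 68−7² = 19
v_rel = (-5, 10),  |v_rel|² = 125;  v_rel·d = (-5)·(-2) + (10)·(-8) = -70
125·t² + 140·t + 19 = 0  ⇒  m = (-70)² − 125·19 = 2525
m = 2525 > 0,  v_rel·d = -70 < 0  ⇒  outside

inside=no margin=2525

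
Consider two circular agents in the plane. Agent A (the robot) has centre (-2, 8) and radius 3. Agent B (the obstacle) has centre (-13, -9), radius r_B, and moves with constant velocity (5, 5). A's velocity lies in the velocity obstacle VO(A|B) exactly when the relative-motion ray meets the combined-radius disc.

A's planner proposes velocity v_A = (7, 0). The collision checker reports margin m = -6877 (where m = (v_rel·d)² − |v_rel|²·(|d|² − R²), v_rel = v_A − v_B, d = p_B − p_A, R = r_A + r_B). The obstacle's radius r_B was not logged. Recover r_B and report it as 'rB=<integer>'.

m = -6877
d = (-11, -17);  v_rel = (2, -5),  |v_rel|² = 29
v_rel×d = (2)·(-17) − (-5)·(-11) = -89
since m = R²·29 − (-89)²:  R² = (7921 + -6877) / 29 = 36
R = √36 = 6  ⇒  r_B = 6 − 3 = 3

rB=3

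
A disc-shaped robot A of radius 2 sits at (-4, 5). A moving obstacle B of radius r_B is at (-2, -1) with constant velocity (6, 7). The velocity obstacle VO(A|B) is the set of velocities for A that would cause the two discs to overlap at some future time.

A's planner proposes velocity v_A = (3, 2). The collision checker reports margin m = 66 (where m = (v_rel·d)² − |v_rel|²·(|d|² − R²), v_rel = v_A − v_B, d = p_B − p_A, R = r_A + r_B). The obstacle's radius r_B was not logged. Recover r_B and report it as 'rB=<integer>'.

m = 66
d = (2, -6);  v_rel = (-3, -5),  |v_rel|² = 34
v_rel×d = (-3)·(-6) − (-5)·(2) = 28
since m = R²·34 − 28²:  R² = (784 + 66) / 34 = 25
R = √25 = 5  ⇒  r_B = 5 − 2 = 3

rB=3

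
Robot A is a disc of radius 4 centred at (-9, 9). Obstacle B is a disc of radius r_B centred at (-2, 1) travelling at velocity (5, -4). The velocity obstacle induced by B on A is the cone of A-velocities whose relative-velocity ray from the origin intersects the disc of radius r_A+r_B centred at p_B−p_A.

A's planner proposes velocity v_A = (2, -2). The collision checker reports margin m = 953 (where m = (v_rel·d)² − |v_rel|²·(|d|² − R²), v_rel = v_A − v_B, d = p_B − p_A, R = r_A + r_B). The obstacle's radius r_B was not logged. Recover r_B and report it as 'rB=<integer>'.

m = 953
d = (7, -8);  v_rel = (-3, 2),  |v_rel|² = 13
v_rel×d = (-3)·(-8) − (2)·(7) = 10
since m = R²·13 − 10²:  R² = (100 + 953) / 13 = 81
R = √81 = 9  ⇒  r_B = 9 − 4 = 5

rB=5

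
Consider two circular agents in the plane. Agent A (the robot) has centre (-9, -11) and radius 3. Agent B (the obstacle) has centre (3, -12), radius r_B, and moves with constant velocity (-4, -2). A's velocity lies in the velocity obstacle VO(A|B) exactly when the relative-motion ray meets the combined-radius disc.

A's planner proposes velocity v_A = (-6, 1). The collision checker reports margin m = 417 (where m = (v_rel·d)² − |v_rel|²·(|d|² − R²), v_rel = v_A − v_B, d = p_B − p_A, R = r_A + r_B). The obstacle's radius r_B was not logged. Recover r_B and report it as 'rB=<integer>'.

m = 417
d = (12, -1);  v_rel = (-2, 3),  |v_rel|² = 13
v_rel×d = (-2)·(-1) − (3)·(12) = -34
since m = R²·13 − (-34)²:  R² = (1156 + 417) / 13 = 121
R = √121 = 11  ⇒  r_B = 11 − 3 = 8

rB=8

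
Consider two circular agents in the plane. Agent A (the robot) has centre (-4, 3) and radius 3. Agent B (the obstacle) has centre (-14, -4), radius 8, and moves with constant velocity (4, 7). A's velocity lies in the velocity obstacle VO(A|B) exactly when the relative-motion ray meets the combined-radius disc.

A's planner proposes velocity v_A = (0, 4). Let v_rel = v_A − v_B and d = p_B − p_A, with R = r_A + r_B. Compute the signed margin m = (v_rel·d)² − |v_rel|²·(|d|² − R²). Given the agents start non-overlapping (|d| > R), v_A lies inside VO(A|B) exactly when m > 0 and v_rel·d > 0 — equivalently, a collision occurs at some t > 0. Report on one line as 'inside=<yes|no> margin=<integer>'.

d = (-10, -7),  |d|² = 149;  R = 3+8 = 11,  c = 149−11² = 28
v_rel = (-4, -3),  |v_rel|² = 25;  v_rel·d = (-4)·(-10) + (-3)·(-7) = 61
25·t² − 122·t + 28 = 0  ⇒  m = 61² − 25·28 = 3021
m = 3021 > 0,  v_rel·d = 61 > 0  ⇒  inside

inside=yes margin=3021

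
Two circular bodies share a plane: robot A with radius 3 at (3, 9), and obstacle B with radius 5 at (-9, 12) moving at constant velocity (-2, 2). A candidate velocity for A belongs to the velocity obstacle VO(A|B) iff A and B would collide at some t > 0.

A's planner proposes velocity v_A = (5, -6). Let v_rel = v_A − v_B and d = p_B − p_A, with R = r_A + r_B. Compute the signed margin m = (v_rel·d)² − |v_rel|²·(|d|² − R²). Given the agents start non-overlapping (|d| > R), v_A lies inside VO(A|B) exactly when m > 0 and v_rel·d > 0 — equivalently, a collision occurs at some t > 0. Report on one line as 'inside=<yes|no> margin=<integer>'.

d = (-12, 3),  |d|² = 153;  R = 3+5 = 8,  c = 153−8² = 89
v_rel = (7, -8),  |v_rel|² = 113;  v_rel·d = (7)·(-12) + (-8)·(3) = -108
113·t² + 216·t + 89 = 0  ⇒  m = (-108)² − 113·89 = 1607
m = 1607 > 0,  v_rel·d = -108 < 0  ⇒  outside

inside=no margin=1607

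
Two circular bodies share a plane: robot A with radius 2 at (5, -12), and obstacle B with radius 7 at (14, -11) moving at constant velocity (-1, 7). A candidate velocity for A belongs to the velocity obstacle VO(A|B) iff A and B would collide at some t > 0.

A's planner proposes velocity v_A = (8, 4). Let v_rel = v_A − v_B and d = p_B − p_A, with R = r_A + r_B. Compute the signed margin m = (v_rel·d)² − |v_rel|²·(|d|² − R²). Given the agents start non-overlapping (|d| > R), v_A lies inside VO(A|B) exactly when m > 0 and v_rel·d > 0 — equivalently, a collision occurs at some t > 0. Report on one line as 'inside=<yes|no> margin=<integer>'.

d = (9, 1),  |d|² = 82;  R = 2+7 = 9,  c = 82−9² = 1
v_rel = (9, -3),  |v_rel|² = 90;  v_rel·d = (9)·(9) + (-3)·(1) = 78
90·t² − 156·t + 1 = 0  ⇒  m = 78² − 90·1 = 5994
m = 5994 > 0,  v_rel·d = 78 > 0  ⇒  inside

inside=yes margin=5994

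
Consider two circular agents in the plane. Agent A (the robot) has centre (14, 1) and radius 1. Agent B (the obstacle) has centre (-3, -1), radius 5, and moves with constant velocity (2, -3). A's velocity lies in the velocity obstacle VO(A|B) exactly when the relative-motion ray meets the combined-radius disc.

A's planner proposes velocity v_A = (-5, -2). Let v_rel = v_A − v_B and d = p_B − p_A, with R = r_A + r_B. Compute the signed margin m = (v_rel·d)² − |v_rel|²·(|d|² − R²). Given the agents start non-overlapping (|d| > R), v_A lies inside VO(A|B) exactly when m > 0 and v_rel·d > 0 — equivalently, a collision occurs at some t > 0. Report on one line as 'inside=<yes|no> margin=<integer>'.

d = (-17, -2),  |d|² = 293;  R = 1+5 = 6,  c = 293−6² = 257
v_rel = (-7, 1),  |v_rel|² = 50;  v_rel·d = (-7)·(-17) + (1)·(-2) = 117
50·t² − 234·t + 257 = 0  ⇒  m = 117² − 50·257 = 839
m = 839 > 0,  v_rel·d = 117 > 0  ⇒  inside

inside=yes margin=839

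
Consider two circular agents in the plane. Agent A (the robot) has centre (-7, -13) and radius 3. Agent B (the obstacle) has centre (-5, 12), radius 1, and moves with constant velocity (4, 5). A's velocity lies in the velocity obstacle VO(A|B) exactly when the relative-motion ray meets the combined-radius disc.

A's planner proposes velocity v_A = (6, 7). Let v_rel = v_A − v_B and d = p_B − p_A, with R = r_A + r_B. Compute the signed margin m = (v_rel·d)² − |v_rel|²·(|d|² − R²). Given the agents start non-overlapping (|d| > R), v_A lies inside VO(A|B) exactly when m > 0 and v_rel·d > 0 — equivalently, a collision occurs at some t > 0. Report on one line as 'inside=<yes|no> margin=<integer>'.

d = (2, 25),  |d|² = 629;  R = 3+1 = 4,  c = 629−4² = 613
v_rel = (2, 2),  |v_rel|² = 8;  v_rel·d = (2)·(2) + (2)·(25) = 54
8·t² − 108·t + 613 = 0  ⇒  m = 54² − 8·613 = -1988
m = -1988 < 0,  v_rel·d = 54 > 0  ⇒  outside

inside=no margin=-1988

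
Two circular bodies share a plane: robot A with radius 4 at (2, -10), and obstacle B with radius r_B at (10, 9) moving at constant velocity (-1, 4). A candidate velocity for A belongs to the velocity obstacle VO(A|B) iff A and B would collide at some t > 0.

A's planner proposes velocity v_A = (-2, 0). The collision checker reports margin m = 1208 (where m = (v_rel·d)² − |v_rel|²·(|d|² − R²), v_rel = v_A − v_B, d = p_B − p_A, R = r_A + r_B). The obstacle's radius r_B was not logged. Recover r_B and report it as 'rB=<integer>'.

m = 1208
d = (8, 19);  v_rel = (-1, -4),  |v_rel|² = 17
v_rel×d = (-1)·(19) − (-4)·(8) = 13
since m = R²·17 − 13²:  R² = (169 + 1208) / 17 = 81
R = √81 = 9  ⇒  r_B = 9 − 4 = 5

rB=5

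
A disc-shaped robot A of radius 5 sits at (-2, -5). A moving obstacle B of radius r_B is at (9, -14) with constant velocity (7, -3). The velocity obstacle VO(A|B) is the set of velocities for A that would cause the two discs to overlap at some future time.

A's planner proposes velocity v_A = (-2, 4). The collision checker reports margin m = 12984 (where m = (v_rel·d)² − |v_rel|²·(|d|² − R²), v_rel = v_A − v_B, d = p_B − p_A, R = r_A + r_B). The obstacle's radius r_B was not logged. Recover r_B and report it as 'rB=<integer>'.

m = 12984
d = (11, -9);  v_rel = (-9, 7),  |v_rel|² = 130
v_rel×d = (-9)·(-9) − (7)·(11) = 4
since m = R²·130 − 4²:  R² = (16 + 12984) / 130 = 100
R = √100 = 10  ⇒  r_B = 10 − 5 = 5

rB=5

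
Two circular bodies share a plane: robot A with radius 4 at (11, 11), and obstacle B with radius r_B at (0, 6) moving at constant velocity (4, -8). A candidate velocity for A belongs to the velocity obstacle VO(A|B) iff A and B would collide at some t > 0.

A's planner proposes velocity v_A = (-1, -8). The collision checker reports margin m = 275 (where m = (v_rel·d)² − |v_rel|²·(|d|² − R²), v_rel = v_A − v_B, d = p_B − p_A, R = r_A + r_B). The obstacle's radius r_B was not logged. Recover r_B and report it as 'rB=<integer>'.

m = 275
d = (-11, -5);  v_rel = (-5, 0),  |v_rel|² = 25
v_rel×d = (-5)·(-5) − (0)·(-11) = 25
since m = R²·25 − 25²:  R² = (625 + 275) / 25 = 36
R = √36 = 6  ⇒  r_B = 6 − 4 = 2

rB=2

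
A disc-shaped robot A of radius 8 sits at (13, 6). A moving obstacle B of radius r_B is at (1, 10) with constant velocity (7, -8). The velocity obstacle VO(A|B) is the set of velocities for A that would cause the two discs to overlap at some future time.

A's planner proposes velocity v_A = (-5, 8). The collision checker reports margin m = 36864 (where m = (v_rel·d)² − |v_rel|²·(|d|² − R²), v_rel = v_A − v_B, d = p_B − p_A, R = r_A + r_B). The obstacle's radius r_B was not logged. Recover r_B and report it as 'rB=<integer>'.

m = 36864
d = (-12, 4);  v_rel = (-12, 16),  |v_rel|² = 400
v_rel×d = (-12)·(4) − (16)·(-12) = 144
since m = R²·400 − 144²:  R² = (20736 + 36864) / 400 = 144
R = √144 = 12  ⇒  r_B = 12 − 8 = 4

rB=4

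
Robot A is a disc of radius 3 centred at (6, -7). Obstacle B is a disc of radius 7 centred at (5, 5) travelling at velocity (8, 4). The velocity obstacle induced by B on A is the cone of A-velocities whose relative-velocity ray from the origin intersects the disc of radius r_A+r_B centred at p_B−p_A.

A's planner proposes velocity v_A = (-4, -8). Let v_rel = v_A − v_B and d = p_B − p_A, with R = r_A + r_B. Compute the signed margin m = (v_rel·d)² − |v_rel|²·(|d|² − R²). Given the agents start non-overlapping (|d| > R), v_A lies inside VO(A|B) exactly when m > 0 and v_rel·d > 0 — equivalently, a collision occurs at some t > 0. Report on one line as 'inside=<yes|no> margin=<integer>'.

d = (-1, 12),  |d|² = 145;  R = 3+7 = 10,  c = 145−10² = 45
v_rel = (-12, -12),  |v_rel|² = 288;  v_rel·d = (-12)·(-1) + (-12)·(12) = -132
288·t² + 264·t + 45 = 0  ⇒  m = (-132)² − 288·45 = 4464
m = 4464 > 0,  v_rel·d = -132 < 0  ⇒  outside

inside=no margin=4464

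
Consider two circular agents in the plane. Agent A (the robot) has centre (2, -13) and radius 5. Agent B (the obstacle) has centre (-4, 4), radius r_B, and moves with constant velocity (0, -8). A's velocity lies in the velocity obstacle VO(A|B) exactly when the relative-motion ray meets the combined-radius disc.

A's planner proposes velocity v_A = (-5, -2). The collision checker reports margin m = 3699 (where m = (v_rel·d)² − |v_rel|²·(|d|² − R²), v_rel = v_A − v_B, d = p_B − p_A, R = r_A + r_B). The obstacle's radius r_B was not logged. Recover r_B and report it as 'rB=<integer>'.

m = 3699
d = (-6, 17);  v_rel = (-5, 6),  |v_rel|² = 61
v_rel×d = (-5)·(17) − (6)·(-6) = -49
since m = R²·61 − (-49)²:  R² = (2401 + 3699) / 61 = 100
R = √100 = 10  ⇒  r_B = 10 − 5 = 5

rB=5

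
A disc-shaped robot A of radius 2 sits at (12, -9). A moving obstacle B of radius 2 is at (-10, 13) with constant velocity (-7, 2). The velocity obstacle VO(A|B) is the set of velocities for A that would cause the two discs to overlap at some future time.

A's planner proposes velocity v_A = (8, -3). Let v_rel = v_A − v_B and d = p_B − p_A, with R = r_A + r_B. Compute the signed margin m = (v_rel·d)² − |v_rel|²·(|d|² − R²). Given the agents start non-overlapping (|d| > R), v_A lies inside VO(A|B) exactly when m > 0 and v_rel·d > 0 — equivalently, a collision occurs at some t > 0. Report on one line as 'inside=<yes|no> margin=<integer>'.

d = (-22, 22),  |d|² = 968;  R = 2+2 = 4,  c = 968−4² = 952
v_rel = (15, -5),  |v_rel|² = 250;  v_rel·d = (15)·(-22) + (-5)·(22) = -440
250·t² + 880·t + 952 = 0  ⇒  m = (-440)² − 250·952 = -44400
m = -44400 < 0,  v_rel·d = -440 < 0  ⇒  outside

inside=no margin=-44400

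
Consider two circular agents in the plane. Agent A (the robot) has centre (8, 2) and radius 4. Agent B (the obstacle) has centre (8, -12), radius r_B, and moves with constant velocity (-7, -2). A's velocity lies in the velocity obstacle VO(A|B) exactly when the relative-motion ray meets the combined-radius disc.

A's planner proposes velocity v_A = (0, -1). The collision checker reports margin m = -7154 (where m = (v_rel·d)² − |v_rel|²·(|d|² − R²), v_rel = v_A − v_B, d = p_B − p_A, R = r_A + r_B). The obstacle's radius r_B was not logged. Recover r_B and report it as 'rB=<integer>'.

m = -7154
d = (0, -14);  v_rel = (7, 1),  |v_rel|² = 50
v_rel×d = (7)·(-14) − (1)·(0) = -98
since m = R²·50 − (-98)²:  R² = (9604 + -7154) / 50 = 49
R = √49 = 7  ⇒  r_B = 7 − 4 = 3

rB=3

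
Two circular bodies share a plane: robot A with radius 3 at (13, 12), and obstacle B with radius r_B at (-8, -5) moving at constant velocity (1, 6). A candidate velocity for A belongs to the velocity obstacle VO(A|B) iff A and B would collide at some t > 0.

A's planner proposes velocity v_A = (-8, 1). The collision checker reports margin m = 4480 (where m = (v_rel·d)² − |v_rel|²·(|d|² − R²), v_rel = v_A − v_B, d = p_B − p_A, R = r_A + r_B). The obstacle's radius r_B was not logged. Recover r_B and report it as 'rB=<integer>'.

m = 4480
d = (-21, -17);  v_rel = (-9, -5),  |v_rel|² = 106
v_rel×d = (-9)·(-17) − (-5)·(-21) = 48
since m = R²·106 − 48²:  R² = (2304 + 4480) / 106 = 64
R = √64 = 8  ⇒  r_B = 8 − 3 = 5

rB=5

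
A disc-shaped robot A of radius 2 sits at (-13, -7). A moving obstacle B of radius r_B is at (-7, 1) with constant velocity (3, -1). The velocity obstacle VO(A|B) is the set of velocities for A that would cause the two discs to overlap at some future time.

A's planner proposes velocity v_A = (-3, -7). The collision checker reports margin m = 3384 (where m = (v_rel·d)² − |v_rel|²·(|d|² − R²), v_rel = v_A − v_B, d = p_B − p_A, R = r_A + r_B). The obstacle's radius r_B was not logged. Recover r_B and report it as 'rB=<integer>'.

m = 3384
d = (6, 8);  v_rel = (-6, -6),  |v_rel|² = 72
v_rel×d = (-6)·(8) − (-6)·(6) = -12
since m = R²·72 − (-12)²:  R² = (144 + 3384) / 72 = 49
R = √49 = 7  ⇒  r_B = 7 − 2 = 5

rB=5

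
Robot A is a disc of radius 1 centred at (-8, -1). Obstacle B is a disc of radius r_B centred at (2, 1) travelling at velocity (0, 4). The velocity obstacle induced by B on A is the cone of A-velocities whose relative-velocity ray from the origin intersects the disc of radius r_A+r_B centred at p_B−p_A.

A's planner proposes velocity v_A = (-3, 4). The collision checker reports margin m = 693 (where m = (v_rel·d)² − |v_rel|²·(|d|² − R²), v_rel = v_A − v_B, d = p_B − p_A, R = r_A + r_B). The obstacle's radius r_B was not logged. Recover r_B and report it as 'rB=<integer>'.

m = 693
d = (10, 2);  v_rel = (-3, 0),  |v_rel|² = 9
v_rel×d = (-3)·(2) − (0)·(10) = -6
since m = R²·9 − (-6)²:  R² = (36 + 693) / 9 = 81
R = √81 = 9  ⇒  r_B = 9 − 1 = 8

rB=8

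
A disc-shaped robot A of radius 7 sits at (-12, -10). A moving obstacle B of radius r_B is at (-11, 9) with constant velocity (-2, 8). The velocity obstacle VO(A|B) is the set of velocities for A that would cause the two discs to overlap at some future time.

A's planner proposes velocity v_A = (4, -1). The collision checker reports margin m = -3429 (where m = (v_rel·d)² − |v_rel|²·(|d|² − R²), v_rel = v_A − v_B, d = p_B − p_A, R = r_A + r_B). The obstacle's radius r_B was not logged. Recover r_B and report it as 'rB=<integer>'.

m = -3429
d = (1, 19);  v_rel = (6, -9),  |v_rel|² = 117
v_rel×d = (6)·(19) − (-9)·(1) = 123
since m = R²·117 − 123²:  R² = (15129 + -3429) / 117 = 100
R = √100 = 10  ⇒  r_B = 10 − 7 = 3

rB=3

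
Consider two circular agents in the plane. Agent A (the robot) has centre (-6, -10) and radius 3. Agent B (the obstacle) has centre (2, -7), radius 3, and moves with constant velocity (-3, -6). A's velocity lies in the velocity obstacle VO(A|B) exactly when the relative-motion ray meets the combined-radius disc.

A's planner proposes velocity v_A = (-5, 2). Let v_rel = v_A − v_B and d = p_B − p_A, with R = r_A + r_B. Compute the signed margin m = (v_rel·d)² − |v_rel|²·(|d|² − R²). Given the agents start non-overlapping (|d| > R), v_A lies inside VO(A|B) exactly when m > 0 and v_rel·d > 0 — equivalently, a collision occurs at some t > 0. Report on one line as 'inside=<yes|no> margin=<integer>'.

d = (8, 3),  |d|² = 73;  R = 3+3 = 6,  c = 73−6² = 37
v_rel = (-2, 8),  |v_rel|² = 68;  v_rel·d = (-2)·(8) + (8)·(3) = 8
68·t² − 16·t + 37 = 0  ⇒  m = 8² − 68·37 = -2452
m = -2452 < 0,  v_rel·d = 8 > 0  ⇒  outside

inside=no margin=-2452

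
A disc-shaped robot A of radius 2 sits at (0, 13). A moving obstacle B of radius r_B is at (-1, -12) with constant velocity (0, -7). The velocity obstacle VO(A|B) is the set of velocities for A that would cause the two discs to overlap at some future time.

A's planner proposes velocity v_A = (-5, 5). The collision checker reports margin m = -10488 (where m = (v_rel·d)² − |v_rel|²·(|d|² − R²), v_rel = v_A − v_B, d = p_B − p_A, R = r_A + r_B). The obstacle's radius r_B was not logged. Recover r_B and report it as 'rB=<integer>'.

m = -10488
d = (-1, -25);  v_rel = (-5, 12),  |v_rel|² = 169
v_rel×d = (-5)·(-25) − (12)·(-1) = 137
since m = R²·169 − 137²:  R² = (18769 + -10488) / 169 = 49
R = √49 = 7  ⇒  r_B = 7 − 2 = 5

rB=5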